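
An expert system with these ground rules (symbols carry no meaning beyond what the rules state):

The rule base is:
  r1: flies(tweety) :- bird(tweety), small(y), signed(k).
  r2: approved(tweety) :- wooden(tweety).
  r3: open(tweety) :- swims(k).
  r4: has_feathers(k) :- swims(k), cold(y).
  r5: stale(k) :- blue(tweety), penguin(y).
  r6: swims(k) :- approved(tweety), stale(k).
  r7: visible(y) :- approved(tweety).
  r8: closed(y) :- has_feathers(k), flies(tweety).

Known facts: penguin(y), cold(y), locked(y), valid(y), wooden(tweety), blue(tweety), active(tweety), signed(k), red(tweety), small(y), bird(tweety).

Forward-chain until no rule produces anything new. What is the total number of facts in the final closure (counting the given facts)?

Round 1: r1 [flies(tweety) :- bird(tweety), small(y), signed(k).]; r2 [approved(tweety) :- wooden(tweety).]; r5 [stale(k) :- blue(tweety), penguin(y).]. Adds flies(tweety), approved(tweety), stale(k).
Round 2: r6 [swims(k) :- approved(tweety), stale(k).]; r7 [visible(y) :- approved(tweety).]. Adds swims(k), visible(y).
Round 3: r3 [open(tweety) :- swims(k).]; r4 [has_feathers(k) :- swims(k), cold(y).]. Adds open(tweety), has_feathers(k).
Round 4: r8 [closed(y) :- has_feathers(k), flies(tweety).]. Adds closed(y).
Closure: {active(tweety), approved(tweety), bird(tweety), blue(tweety), closed(y), cold(y), flies(tweety), has_feathers(k), locked(y), open(tweety), penguin(y), red(tweety), signed(k), small(y), stale(k), swims(k), valid(y), visible(y), wooden(tweety)} — 19 facts.

19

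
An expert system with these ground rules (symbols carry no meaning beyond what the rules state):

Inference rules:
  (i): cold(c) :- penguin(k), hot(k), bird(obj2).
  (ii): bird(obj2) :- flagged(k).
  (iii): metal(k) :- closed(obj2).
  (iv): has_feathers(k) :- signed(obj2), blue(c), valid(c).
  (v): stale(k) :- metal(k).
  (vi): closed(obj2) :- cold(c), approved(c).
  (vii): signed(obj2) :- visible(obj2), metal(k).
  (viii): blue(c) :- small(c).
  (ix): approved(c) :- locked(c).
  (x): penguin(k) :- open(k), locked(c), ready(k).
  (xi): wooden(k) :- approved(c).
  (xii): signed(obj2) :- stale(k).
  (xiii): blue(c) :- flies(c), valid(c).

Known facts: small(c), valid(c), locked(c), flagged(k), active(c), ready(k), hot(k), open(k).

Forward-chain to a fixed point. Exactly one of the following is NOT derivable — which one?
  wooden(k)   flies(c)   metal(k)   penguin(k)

flies(c)

Round 1 — (ii), (viii), (ix), (x), derive bird(obj2), blue(c), approved(c), penguin(k).
Round 2 — (i), (xi), derive cold(c), wooden(k).
Round 3 — (vi), derive closed(obj2).
Round 4 — (iii), derive metal(k).
Round 5 — (v), derive stale(k).
Round 6 — (xii), derive signed(obj2).
Round 7 — (iv), derive has_feathers(k).
Derived: wooden(k) (round 2), penguin(k) (round 1), metal(k) (round 4). flies(c) never appears in any round.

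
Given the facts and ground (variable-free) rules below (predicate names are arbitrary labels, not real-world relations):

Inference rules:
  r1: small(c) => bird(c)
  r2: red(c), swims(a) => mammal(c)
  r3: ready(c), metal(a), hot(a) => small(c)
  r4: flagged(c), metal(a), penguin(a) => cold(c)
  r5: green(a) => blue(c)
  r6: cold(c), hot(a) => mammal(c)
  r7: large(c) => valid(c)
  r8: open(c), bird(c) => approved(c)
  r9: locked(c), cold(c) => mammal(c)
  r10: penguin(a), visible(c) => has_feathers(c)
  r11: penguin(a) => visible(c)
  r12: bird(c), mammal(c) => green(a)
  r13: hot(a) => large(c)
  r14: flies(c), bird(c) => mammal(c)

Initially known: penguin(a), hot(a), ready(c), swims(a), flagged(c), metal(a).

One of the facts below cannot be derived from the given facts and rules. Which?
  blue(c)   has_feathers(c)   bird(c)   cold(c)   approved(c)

[1] r3 [ready(c), metal(a), hot(a) => small(c)]; r4 [flagged(c), metal(a), penguin(a) => cold(c)]; r11 [penguin(a) => visible(c)]; r13 [hot(a) => large(c)]. ⇒ new: small(c), cold(c), visible(c), large(c).
[2] r1 [small(c) => bird(c)]; r6 [cold(c), hot(a) => mammal(c)]; r7 [large(c) => valid(c)]; r10 [penguin(a), visible(c) => has_feathers(c)]. ⇒ new: bird(c), mammal(c), valid(c), has_feathers(c).
[3] r12 [bird(c), mammal(c) => green(a)]. ⇒ new: green(a).
[4] r5 [green(a) => blue(c)]. ⇒ new: blue(c).
Derived: has_feathers(c) (round 2), bird(c) (round 2), cold(c) (round 1), blue(c) (round 4). approved(c) never appears in any round.

approved(c)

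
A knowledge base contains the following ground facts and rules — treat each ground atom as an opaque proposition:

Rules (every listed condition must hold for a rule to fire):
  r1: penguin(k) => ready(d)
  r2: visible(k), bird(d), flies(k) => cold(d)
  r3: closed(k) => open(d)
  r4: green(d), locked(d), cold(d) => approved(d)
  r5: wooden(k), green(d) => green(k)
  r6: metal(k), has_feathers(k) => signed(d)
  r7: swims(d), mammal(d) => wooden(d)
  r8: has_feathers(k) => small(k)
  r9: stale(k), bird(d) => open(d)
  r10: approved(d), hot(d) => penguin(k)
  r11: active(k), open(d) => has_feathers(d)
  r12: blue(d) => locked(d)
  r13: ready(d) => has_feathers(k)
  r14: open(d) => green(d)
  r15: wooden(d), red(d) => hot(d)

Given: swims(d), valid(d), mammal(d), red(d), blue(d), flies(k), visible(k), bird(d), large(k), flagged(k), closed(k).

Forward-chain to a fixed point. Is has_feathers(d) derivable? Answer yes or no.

no

Round 1 — r2, r3, r7, r12, derive cold(d), open(d), wooden(d), locked(d).
Round 2 — r14, r15, derive green(d), hot(d).
Round 3 — r4, derive approved(d).
Round 4 — r10, derive penguin(k).
Round 5 — r1, derive ready(d).
Round 6 — r13, derive has_feathers(k).
Round 7 — r8, derive small(k).
Fixed point reached. has_feathers(d) is concluded only by r11; r11 needs active(k) (never derived).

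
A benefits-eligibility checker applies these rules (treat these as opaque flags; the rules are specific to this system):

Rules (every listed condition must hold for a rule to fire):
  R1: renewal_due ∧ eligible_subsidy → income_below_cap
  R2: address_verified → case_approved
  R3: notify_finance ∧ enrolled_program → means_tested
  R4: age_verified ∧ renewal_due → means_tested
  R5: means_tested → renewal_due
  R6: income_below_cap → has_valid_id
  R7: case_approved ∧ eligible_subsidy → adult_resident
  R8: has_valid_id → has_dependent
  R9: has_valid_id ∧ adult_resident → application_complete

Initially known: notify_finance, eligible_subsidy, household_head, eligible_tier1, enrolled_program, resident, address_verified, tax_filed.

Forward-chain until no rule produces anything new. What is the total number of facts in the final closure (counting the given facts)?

Round 1: R2 [address_verified → case_approved]; R3 [notify_finance ∧ enrolled_program → means_tested]. New: case_approved, means_tested.
Round 2: R5 [means_tested → renewal_due]; R7 [case_approved ∧ eligible_subsidy → adult_resident]. New: renewal_due, adult_resident.
Round 3: R1 [renewal_due ∧ eligible_subsidy → income_below_cap]. New: income_below_cap.
Round 4: R6 [income_below_cap → has_valid_id]. New: has_valid_id.
Round 5: R8 [has_valid_id → has_dependent]; R9 [has_valid_id ∧ adult_resident → application_complete]. New: has_dependent, application_complete.
Closure: {address_verified, adult_resident, application_complete, case_approved, eligible_subsidy, eligible_tier1, enrolled_program, has_dependent, has_valid_id, household_head, income_below_cap, means_tested, notify_finance, renewal_due, resident, tax_filed} — 16 facts.

16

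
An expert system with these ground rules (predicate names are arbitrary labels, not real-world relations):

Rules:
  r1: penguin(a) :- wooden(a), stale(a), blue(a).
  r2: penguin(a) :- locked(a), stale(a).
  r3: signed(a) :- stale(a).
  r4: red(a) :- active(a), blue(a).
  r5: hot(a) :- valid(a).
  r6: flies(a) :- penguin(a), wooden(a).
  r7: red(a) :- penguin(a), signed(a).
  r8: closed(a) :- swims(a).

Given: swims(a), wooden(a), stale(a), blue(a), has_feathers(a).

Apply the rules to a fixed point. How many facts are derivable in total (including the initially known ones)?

10

Round 1: r1 [penguin(a) :- wooden(a), stale(a), blue(a).]; r3 [signed(a) :- stale(a).]; r8 [closed(a) :- swims(a).]. Adds penguin(a), signed(a), closed(a).
Round 2: r6 [flies(a) :- penguin(a), wooden(a).]; r7 [red(a) :- penguin(a), signed(a).]. Adds flies(a), red(a).
Closure: {blue(a), closed(a), flies(a), has_feathers(a), penguin(a), red(a), signed(a), stale(a), swims(a), wooden(a)} — 10 facts.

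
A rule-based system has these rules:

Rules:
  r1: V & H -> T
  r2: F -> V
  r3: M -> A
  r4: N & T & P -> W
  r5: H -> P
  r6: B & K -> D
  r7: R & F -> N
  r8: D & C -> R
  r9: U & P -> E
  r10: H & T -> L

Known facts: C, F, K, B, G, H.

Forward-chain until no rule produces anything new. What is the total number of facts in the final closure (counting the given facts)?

Round 1: r2 [F -> V]; r5 [H -> P]; r6 [B & K -> D]. Adds V, P, D.
Round 2: r1 [V & H -> T]; r8 [D & C -> R]. Adds T, R.
Round 3: r7 [R & F -> N]; r10 [H & T -> L]. Adds N, L.
Round 4: r4 [N & T & P -> W]. Adds W.
Closure: {B, C, D, F, G, H, K, L, N, P, R, T, V, W} — 14 facts.

14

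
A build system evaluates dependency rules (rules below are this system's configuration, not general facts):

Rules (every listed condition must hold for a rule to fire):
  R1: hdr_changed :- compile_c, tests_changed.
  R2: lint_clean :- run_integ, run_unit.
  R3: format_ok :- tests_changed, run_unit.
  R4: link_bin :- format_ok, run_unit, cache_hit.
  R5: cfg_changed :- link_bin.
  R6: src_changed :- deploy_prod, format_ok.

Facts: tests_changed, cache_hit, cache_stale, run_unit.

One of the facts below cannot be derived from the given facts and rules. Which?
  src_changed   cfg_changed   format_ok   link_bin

src_changed

Round 1 — R3, derive format_ok.
Round 2 — R4, derive link_bin.
Round 3 — R5, derive cfg_changed.
Derived: format_ok (round 1), cfg_changed (round 3), link_bin (round 2). src_changed never appears in any round.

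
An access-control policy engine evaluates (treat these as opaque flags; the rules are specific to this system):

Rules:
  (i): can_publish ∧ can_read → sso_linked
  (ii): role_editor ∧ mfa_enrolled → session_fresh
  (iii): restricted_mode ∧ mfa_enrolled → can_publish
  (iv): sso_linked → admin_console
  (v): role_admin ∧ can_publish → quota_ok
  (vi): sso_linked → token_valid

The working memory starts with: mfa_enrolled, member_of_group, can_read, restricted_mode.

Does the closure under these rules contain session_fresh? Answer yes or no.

Round 1: (iii) [restricted_mode ∧ mfa_enrolled → can_publish]. New: can_publish.
Round 2: (i) [can_publish ∧ can_read → sso_linked]. New: sso_linked.
Round 3: (iv) [sso_linked → admin_console]; (vi) [sso_linked → token_valid]. New: admin_console, token_valid.
Fixed point reached. session_fresh is concluded only by (ii); (ii) needs role_editor (never derived).

no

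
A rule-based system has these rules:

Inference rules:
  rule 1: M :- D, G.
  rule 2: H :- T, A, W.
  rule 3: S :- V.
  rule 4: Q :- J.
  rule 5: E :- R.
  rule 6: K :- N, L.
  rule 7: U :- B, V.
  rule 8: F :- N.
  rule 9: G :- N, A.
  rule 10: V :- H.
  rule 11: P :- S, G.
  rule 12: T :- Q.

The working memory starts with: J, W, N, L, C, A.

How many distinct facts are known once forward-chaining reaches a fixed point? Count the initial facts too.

15

Round 1: rule 4 [Q :- J.]; rule 6 [K :- N, L.]; rule 8 [F :- N.]; rule 9 [G :- N, A.]. Adds Q, K, F, G.
Round 2: rule 12 [T :- Q.]. Adds T.
Round 3: rule 2 [H :- T, A, W.]. Adds H.
Round 4: rule 10 [V :- H.]. Adds V.
Round 5: rule 3 [S :- V.]. Adds S.
Round 6: rule 11 [P :- S, G.]. Adds P.
Closure: {A, C, F, G, H, J, K, L, N, P, Q, S, T, V, W} — 15 facts.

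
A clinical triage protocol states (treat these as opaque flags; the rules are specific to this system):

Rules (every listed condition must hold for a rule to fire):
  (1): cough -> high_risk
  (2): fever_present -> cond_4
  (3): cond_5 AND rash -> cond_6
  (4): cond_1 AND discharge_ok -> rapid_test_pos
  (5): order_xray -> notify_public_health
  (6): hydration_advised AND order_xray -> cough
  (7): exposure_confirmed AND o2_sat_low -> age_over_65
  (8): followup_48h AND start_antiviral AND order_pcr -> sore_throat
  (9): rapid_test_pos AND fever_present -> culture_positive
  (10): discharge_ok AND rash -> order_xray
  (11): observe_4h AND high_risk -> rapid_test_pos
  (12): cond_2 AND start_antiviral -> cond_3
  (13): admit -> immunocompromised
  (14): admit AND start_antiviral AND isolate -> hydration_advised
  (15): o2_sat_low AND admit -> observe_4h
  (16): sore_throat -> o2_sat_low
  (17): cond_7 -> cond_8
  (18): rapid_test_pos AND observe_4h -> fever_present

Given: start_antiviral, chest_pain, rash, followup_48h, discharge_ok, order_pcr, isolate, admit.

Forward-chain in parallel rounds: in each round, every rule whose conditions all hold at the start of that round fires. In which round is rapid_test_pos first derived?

Round 1: (8) [followup_48h AND start_antiviral AND order_pcr -> sore_throat]; (10) [discharge_ok AND rash -> order_xray]; (13) [admit -> immunocompromised]; (14) [admit AND start_antiviral AND isolate -> hydration_advised]. New: sore_throat, order_xray, immunocompromised, hydration_advised.
Round 2: (5) [order_xray -> notify_public_health]; (6) [hydration_advised AND order_xray -> cough]; (16) [sore_throat -> o2_sat_low]. New: notify_public_health, cough, o2_sat_low.
Round 3: (1) [cough -> high_risk]; (15) [o2_sat_low AND admit -> observe_4h]. New: high_risk, observe_4h.
Round 4: (11) [observe_4h AND high_risk -> rapid_test_pos]. New: rapid_test_pos.
rapid_test_pos first appears in round 4.

4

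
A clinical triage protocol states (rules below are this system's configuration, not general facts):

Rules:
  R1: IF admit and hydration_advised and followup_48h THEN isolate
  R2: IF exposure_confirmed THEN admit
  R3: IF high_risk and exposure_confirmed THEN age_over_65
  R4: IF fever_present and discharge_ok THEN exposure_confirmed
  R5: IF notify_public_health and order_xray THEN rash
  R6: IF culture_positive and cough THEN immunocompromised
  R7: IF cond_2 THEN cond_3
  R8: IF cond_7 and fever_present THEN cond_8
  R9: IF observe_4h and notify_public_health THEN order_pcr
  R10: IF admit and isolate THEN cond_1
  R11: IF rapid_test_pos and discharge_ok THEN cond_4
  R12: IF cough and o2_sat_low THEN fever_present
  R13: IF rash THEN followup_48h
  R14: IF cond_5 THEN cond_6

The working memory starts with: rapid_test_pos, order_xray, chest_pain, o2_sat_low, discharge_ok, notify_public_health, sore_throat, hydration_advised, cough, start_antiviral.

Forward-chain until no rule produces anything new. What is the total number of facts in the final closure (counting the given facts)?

18

Round 1: R5 [IF notify_public_health and order_xray THEN rash]; R11 [IF rapid_test_pos and discharge_ok THEN cond_4]; R12 [IF cough and o2_sat_low THEN fever_present]. Adds rash, cond_4, fever_present.
Round 2: R4 [IF fever_present and discharge_ok THEN exposure_confirmed]; R13 [IF rash THEN followup_48h]. Adds exposure_confirmed, followup_48h.
Round 3: R2 [IF exposure_confirmed THEN admit]. Adds admit.
Round 4: R1 [IF admit and hydration_advised and followup_48h THEN isolate]. Adds isolate.
Round 5: R10 [IF admit and isolate THEN cond_1]. Adds cond_1.
Closure: {admit, chest_pain, cond_1, cond_4, cough, discharge_ok, exposure_confirmed, fever_present, followup_48h, hydration_advised, isolate, notify_public_health, o2_sat_low, order_xray, rapid_test_pos, rash, sore_throat, start_antiviral} — 18 facts.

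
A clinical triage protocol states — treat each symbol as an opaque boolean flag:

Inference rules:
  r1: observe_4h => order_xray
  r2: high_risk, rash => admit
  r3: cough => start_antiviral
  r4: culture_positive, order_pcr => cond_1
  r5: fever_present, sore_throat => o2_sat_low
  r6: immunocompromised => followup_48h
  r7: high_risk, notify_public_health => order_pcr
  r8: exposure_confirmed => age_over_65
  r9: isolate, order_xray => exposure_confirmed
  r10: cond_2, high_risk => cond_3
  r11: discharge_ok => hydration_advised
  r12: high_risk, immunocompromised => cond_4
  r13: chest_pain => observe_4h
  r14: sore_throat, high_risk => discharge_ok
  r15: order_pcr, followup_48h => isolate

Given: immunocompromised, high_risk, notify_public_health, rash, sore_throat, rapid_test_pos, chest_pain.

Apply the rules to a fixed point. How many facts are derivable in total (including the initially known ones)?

Round 1: r2 [high_risk, rash => admit]; r6 [immunocompromised => followup_48h]; r7 [high_risk, notify_public_health => order_pcr]; r12 [high_risk, immunocompromised => cond_4]; r13 [chest_pain => observe_4h]; r14 [sore_throat, high_risk => discharge_ok]. Adds admit, followup_48h, order_pcr, cond_4, observe_4h, discharge_ok.
Round 2: r1 [observe_4h => order_xray]; r11 [discharge_ok => hydration_advised]; r15 [order_pcr, followup_48h => isolate]. Adds order_xray, hydration_advised, isolate.
Round 3: r9 [isolate, order_xray => exposure_confirmed]. Adds exposure_confirmed.
Round 4: r8 [exposure_confirmed => age_over_65]. Adds age_over_65.
Closure: {admit, age_over_65, chest_pain, cond_4, discharge_ok, exposure_confirmed, followup_48h, high_risk, hydration_advised, immunocompromised, isolate, notify_public_health, observe_4h, order_pcr, order_xray, rapid_test_pos, rash, sore_throat} — 18 facts.

18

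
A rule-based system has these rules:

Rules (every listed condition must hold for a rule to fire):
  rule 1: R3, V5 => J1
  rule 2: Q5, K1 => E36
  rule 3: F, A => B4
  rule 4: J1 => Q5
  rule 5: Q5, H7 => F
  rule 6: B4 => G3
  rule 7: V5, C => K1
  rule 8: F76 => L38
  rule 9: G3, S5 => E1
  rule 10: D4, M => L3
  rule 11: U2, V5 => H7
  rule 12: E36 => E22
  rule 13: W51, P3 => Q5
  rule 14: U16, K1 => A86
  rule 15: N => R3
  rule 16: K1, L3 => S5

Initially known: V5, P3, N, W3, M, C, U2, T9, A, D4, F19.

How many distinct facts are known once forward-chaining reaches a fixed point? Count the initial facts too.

24

[1] rule 7 [V5, C => K1]; rule 10 [D4, M => L3]; rule 11 [U2, V5 => H7]; rule 15 [N => R3]. ⇒ new: K1, L3, H7, R3.
[2] rule 1 [R3, V5 => J1]; rule 16 [K1, L3 => S5]. ⇒ new: J1, S5.
[3] rule 4 [J1 => Q5]. ⇒ new: Q5.
[4] rule 2 [Q5, K1 => E36]; rule 5 [Q5, H7 => F]. ⇒ new: E36, F.
[5] rule 3 [F, A => B4]; rule 12 [E36 => E22]. ⇒ new: B4, E22.
[6] rule 6 [B4 => G3]. ⇒ new: G3.
[7] rule 9 [G3, S5 => E1]. ⇒ new: E1.
Closure: {A, B4, C, D4, E1, E22, E36, F, F19, G3, H7, J1, K1, L3, M, N, P3, Q5, R3, S5, T9, U2, V5, W3} — 24 facts.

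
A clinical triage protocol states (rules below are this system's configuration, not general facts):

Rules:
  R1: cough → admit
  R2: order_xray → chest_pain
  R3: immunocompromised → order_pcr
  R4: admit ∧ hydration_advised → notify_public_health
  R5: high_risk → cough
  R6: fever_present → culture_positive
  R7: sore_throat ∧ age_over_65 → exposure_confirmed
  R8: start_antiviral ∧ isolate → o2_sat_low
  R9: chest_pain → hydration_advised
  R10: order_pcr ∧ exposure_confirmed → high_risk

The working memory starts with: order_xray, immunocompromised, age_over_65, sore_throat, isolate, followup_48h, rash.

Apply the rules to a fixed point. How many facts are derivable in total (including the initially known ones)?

15

Round 1 fires R2, R3, R7, giving chest_pain, order_pcr, exposure_confirmed.
Round 2 fires R9, R10, giving hydration_advised, high_risk.
Round 3 fires R5, giving cough.
Round 4 fires R1, giving admit.
Round 5 fires R4, giving notify_public_health.
Closure: {admit, age_over_65, chest_pain, cough, exposure_confirmed, followup_48h, high_risk, hydration_advised, immunocompromised, isolate, notify_public_health, order_pcr, order_xray, rash, sore_throat} — 15 facts.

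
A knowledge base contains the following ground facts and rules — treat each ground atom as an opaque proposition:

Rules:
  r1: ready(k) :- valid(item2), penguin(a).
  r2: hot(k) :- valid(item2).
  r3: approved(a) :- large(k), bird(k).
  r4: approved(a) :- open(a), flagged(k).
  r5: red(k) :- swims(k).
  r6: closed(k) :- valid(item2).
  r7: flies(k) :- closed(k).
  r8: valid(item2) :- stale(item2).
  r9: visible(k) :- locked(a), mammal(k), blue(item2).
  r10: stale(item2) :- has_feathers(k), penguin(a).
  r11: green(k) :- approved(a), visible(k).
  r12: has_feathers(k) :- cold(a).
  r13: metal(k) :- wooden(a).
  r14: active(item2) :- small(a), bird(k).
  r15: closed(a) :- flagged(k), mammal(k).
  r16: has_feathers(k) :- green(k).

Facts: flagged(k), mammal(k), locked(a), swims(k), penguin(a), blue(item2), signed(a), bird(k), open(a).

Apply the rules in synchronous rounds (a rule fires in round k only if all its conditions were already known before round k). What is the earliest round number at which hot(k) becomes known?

6

[1] r4 [approved(a) :- open(a), flagged(k).]; r5 [red(k) :- swims(k).]; r9 [visible(k) :- locked(a), mammal(k), blue(item2).]; r15 [closed(a) :- flagged(k), mammal(k).]. ⇒ new: approved(a), red(k), visible(k), closed(a).
[2] r11 [green(k) :- approved(a), visible(k).]. ⇒ new: green(k).
[3] r16 [has_feathers(k) :- green(k).]. ⇒ new: has_feathers(k).
[4] r10 [stale(item2) :- has_feathers(k), penguin(a).]. ⇒ new: stale(item2).
[5] r8 [valid(item2) :- stale(item2).]. ⇒ new: valid(item2).
[6] r1 [ready(k) :- valid(item2), penguin(a).]; r2 [hot(k) :- valid(item2).]; r6 [closed(k) :- valid(item2).]. ⇒ new: ready(k), hot(k), closed(k).
hot(k) first appears in round 6.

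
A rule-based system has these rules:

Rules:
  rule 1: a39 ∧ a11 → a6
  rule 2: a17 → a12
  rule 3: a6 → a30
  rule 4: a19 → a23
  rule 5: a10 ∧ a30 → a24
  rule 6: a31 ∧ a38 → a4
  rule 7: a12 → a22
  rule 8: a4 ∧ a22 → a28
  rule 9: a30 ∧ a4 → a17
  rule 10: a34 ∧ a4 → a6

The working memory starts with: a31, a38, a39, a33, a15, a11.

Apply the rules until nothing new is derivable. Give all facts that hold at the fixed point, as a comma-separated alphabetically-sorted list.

[1] rule 1 [a39 ∧ a11 → a6]; rule 6 [a31 ∧ a38 → a4]. ⇒ new: a6, a4.
[2] rule 3 [a6 → a30]. ⇒ new: a30.
[3] rule 9 [a30 ∧ a4 → a17]. ⇒ new: a17.
[4] rule 2 [a17 → a12]. ⇒ new: a12.
[5] rule 7 [a12 → a22]. ⇒ new: a22.
[6] rule 8 [a4 ∧ a22 → a28]. ⇒ new: a28.

a11, a12, a15, a17, a22, a28, a30, a31, a33, a38, a39, a4, a6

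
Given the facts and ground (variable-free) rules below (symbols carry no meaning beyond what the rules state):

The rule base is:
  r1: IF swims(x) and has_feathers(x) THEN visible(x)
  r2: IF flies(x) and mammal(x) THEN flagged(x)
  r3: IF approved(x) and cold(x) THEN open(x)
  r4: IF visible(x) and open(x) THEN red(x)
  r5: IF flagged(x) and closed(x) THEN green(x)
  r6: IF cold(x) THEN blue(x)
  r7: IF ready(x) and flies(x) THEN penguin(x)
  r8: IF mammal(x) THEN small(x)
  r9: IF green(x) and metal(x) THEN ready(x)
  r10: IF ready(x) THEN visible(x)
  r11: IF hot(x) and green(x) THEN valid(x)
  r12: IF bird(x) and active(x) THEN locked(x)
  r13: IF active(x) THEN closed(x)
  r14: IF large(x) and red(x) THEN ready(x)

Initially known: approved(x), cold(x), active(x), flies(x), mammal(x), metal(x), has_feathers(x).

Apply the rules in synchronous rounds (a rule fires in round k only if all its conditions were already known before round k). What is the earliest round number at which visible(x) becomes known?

4

[1] r2 [IF flies(x) and mammal(x) THEN flagged(x)]; r3 [IF approved(x) and cold(x) THEN open(x)]; r6 [IF cold(x) THEN blue(x)]; r8 [IF mammal(x) THEN small(x)]; r13 [IF active(x) THEN closed(x)]. ⇒ new: flagged(x), open(x), blue(x), small(x), closed(x).
[2] r5 [IF flagged(x) and closed(x) THEN green(x)]. ⇒ new: green(x).
[3] r9 [IF green(x) and metal(x) THEN ready(x)]. ⇒ new: ready(x).
[4] r7 [IF ready(x) and flies(x) THEN penguin(x)]; r10 [IF ready(x) THEN visible(x)]. ⇒ new: penguin(x), visible(x).
visible(x) first appears in round 4.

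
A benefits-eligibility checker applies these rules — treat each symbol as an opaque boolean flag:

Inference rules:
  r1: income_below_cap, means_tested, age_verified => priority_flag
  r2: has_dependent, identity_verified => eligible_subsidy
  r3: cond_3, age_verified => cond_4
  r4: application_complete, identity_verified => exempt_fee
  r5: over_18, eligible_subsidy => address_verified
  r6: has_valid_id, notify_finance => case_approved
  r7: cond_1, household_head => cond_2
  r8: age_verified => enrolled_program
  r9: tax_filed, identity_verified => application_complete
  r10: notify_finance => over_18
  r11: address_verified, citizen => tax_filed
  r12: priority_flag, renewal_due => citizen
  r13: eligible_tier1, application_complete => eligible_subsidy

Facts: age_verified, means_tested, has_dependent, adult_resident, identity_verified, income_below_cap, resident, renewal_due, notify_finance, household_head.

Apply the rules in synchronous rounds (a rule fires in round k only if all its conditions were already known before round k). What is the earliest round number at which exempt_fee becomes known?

5

Round 1: r1 [income_below_cap, means_tested, age_verified => priority_flag]; r2 [has_dependent, identity_verified => eligible_subsidy]; r8 [age_verified => enrolled_program]; r10 [notify_finance => over_18]. New: priority_flag, eligible_subsidy, enrolled_program, over_18.
Round 2: r5 [over_18, eligible_subsidy => address_verified]; r12 [priority_flag, renewal_due => citizen]. New: address_verified, citizen.
Round 3: r11 [address_verified, citizen => tax_filed]. New: tax_filed.
Round 4: r9 [tax_filed, identity_verified => application_complete]. New: application_complete.
Round 5: r4 [application_complete, identity_verified => exempt_fee]. New: exempt_fee.
exempt_fee first appears in round 5.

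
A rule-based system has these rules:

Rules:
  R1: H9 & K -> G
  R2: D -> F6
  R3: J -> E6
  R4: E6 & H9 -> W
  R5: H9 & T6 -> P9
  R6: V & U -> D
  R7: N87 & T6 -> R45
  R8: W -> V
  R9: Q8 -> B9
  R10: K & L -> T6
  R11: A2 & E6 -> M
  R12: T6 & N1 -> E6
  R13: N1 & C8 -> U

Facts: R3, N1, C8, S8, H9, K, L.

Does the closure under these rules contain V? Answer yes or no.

yes

Round 1: R1 [H9 & K -> G]; R10 [K & L -> T6]; R13 [N1 & C8 -> U]. New: G, T6, U.
Round 2: R5 [H9 & T6 -> P9]; R12 [T6 & N1 -> E6]. New: P9, E6.
Round 3: R4 [E6 & H9 -> W]. New: W.
Round 4: R8 [W -> V]. New: V.
Round 5: R6 [V & U -> D]. New: D.
Round 6: R2 [D -> F6]. New: F6.
V appears in round 4, so it is derivable.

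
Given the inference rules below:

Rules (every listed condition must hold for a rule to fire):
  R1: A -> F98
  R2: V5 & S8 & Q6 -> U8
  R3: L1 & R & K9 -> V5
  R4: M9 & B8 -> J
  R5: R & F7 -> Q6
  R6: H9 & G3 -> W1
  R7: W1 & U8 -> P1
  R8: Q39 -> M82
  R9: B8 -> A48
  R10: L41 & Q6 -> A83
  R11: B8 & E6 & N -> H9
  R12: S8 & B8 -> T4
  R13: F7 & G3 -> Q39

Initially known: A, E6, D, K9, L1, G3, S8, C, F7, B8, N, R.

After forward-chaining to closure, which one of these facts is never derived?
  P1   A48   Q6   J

[1] R1 [A -> F98]; R3 [L1 & R & K9 -> V5]; R5 [R & F7 -> Q6]; R9 [B8 -> A48]; R11 [B8 & E6 & N -> H9]; R12 [S8 & B8 -> T4]; R13 [F7 & G3 -> Q39]. ⇒ new: F98, V5, Q6, A48, H9, T4, Q39.
[2] R2 [V5 & S8 & Q6 -> U8]; R6 [H9 & G3 -> W1]; R8 [Q39 -> M82]. ⇒ new: U8, W1, M82.
[3] R7 [W1 & U8 -> P1]. ⇒ new: P1.
Derived: Q6 (round 1), P1 (round 3), A48 (round 1). J never appears in any round.

J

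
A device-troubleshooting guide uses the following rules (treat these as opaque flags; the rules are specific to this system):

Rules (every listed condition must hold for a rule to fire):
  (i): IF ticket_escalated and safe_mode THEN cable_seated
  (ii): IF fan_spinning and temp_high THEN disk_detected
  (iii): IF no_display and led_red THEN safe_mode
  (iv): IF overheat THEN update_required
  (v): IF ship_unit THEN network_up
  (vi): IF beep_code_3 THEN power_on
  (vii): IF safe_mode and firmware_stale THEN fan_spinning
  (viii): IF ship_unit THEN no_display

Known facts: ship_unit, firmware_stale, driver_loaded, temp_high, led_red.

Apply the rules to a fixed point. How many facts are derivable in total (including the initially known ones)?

Round 1: (v) [IF ship_unit THEN network_up]; (viii) [IF ship_unit THEN no_display]. Adds network_up, no_display.
Round 2: (iii) [IF no_display and led_red THEN safe_mode]. Adds safe_mode.
Round 3: (vii) [IF safe_mode and firmware_stale THEN fan_spinning]. Adds fan_spinning.
Round 4: (ii) [IF fan_spinning and temp_high THEN disk_detected]. Adds disk_detected.
Closure: {disk_detected, driver_loaded, fan_spinning, firmware_stale, led_red, network_up, no_display, safe_mode, ship_unit, temp_high} — 10 facts.

10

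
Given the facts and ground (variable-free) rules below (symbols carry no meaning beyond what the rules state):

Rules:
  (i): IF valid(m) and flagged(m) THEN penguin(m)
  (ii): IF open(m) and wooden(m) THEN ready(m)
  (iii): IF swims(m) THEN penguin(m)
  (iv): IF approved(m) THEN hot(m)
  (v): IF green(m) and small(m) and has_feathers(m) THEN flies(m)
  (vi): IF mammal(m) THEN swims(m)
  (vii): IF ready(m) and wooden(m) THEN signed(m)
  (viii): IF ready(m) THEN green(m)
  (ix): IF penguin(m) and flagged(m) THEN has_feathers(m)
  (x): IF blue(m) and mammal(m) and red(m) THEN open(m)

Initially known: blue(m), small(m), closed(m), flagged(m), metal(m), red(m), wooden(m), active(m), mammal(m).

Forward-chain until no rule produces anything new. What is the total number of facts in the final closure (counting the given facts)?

Round 1 — (vi), (x), derive swims(m), open(m).
Round 2 — (ii), (iii), derive ready(m), penguin(m).
Round 3 — (vii), (viii), (ix), derive signed(m), green(m), has_feathers(m).
Round 4 — (v), derive flies(m).
Closure: {active(m), blue(m), closed(m), flagged(m), flies(m), green(m), has_feathers(m), mammal(m), metal(m), open(m), penguin(m), ready(m), red(m), signed(m), small(m), swims(m), wooden(m)} — 17 facts.

17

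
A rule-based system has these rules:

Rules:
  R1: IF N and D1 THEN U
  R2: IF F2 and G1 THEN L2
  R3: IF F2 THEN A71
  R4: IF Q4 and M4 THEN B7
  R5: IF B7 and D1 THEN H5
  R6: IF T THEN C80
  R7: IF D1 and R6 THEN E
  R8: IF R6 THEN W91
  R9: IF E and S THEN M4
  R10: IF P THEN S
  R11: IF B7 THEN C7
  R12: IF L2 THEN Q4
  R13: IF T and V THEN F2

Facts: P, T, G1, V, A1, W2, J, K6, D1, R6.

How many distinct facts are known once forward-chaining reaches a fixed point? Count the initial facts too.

22

Round 1 — R6, R7, R8, R10, R13, derive C80, E, W91, S, F2.
Round 2 — R2, R3, R9, derive L2, A71, M4.
Round 3 — R12, derive Q4.
Round 4 — R4, derive B7.
Round 5 — R5, R11, derive H5, C7.
Closure: {A1, A71, B7, C7, C80, D1, E, F2, G1, H5, J, K6, L2, M4, P, Q4, R6, S, T, V, W2, W91} — 22 facts.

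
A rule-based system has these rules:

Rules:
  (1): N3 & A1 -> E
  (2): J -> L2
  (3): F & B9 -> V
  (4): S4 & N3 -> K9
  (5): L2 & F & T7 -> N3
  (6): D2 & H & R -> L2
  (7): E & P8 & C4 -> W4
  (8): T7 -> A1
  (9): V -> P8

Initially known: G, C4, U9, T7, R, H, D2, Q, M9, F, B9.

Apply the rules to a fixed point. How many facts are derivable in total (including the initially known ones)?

18

Round 1 — (3), (6), (8), derive V, L2, A1.
Round 2 — (5), (9), derive N3, P8.
Round 3 — (1), derive E.
Round 4 — (7), derive W4.
Closure: {A1, B9, C4, D2, E, F, G, H, L2, M9, N3, P8, Q, R, T7, U9, V, W4} — 18 facts.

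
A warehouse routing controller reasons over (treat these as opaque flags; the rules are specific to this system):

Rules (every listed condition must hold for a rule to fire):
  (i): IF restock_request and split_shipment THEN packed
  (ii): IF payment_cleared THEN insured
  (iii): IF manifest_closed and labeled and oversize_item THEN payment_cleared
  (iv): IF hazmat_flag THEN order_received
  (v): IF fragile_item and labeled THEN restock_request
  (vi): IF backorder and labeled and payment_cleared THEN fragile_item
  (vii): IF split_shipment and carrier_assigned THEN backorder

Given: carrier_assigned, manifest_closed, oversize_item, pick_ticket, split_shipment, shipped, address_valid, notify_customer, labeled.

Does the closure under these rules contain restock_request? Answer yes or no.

Round 1 — (iii), (vii), derive payment_cleared, backorder.
Round 2 — (ii), (vi), derive insured, fragile_item.
Round 3 — (v), derive restock_request.
Round 4 — (i), derive packed.
restock_request appears in round 3, so it is derivable.

yes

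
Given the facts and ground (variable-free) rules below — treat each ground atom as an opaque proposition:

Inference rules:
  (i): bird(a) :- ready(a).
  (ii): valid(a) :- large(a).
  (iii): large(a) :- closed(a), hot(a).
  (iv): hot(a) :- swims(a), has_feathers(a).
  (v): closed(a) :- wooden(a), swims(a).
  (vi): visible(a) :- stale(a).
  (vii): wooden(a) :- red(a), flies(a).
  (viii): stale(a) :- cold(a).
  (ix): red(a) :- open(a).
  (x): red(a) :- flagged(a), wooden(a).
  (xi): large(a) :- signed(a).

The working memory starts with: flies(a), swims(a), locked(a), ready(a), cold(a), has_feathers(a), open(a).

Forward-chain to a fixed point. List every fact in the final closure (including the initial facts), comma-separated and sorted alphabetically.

[1] (i) [bird(a) :- ready(a).]; (iv) [hot(a) :- swims(a), has_feathers(a).]; (viii) [stale(a) :- cold(a).]; (ix) [red(a) :- open(a).]. ⇒ new: bird(a), hot(a), stale(a), red(a).
[2] (vi) [visible(a) :- stale(a).]; (vii) [wooden(a) :- red(a), flies(a).]. ⇒ new: visible(a), wooden(a).
[3] (v) [closed(a) :- wooden(a), swims(a).]. ⇒ new: closed(a).
[4] (iii) [large(a) :- closed(a), hot(a).]. ⇒ new: large(a).
[5] (ii) [valid(a) :- large(a).]. ⇒ new: valid(a).

bird(a), closed(a), cold(a), flies(a), has_feathers(a), hot(a), large(a), locked(a), open(a), ready(a), red(a), stale(a), swims(a), valid(a), visible(a), wooden(a)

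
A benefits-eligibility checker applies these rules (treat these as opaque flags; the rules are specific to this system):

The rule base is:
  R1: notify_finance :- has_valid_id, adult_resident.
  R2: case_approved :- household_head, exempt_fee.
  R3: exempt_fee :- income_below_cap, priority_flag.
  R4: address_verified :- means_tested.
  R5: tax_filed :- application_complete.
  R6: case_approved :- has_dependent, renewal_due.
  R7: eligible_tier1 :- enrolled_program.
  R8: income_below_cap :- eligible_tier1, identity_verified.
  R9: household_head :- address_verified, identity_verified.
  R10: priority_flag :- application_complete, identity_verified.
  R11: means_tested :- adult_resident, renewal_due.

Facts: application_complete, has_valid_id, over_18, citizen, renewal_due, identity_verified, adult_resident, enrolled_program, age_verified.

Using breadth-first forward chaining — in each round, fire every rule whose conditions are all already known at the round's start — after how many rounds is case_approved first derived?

4

Round 1 fires R1, R5, R7, R10, R11, giving notify_finance, tax_filed, eligible_tier1, priority_flag, means_tested.
Round 2 fires R4, R8, giving address_verified, income_below_cap.
Round 3 fires R3, R9, giving exempt_fee, household_head.
Round 4 fires R2, giving case_approved.
case_approved first appears in round 4.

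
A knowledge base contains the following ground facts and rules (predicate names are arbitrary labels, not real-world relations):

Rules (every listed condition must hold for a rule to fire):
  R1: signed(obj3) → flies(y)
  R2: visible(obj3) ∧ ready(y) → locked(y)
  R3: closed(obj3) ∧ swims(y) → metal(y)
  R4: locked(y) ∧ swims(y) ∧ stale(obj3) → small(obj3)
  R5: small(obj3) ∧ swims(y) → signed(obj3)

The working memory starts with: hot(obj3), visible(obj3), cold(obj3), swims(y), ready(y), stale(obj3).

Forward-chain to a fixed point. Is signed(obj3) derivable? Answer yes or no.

yes

Round 1 fires R2, giving locked(y).
Round 2 fires R4, giving small(obj3).
Round 3 fires R5, giving signed(obj3).
Round 4 fires R1, giving flies(y).
signed(obj3) appears in round 3, so it is derivable.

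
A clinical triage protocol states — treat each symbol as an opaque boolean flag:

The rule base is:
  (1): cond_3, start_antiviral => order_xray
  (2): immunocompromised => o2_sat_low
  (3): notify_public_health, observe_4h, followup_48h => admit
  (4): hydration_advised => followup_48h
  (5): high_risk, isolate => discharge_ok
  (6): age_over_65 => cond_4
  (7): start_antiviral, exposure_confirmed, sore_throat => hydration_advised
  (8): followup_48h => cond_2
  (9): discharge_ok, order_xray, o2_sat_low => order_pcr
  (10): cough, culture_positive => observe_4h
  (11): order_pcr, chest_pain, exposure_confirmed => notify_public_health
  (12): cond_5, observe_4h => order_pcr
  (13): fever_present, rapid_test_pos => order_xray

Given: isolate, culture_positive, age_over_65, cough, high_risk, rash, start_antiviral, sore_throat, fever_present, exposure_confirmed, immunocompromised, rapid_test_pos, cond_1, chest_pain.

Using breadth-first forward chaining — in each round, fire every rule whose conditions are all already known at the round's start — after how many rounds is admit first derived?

4

Round 1: (2) [immunocompromised => o2_sat_low]; (5) [high_risk, isolate => discharge_ok]; (6) [age_over_65 => cond_4]; (7) [start_antiviral, exposure_confirmed, sore_throat => hydration_advised]; (10) [cough, culture_positive => observe_4h]; (13) [fever_present, rapid_test_pos => order_xray]. Adds o2_sat_low, discharge_ok, cond_4, hydration_advised, observe_4h, order_xray.
Round 2: (4) [hydration_advised => followup_48h]; (9) [discharge_ok, order_xray, o2_sat_low => order_pcr]. Adds followup_48h, order_pcr.
Round 3: (8) [followup_48h => cond_2]; (11) [order_pcr, chest_pain, exposure_confirmed => notify_public_health]. Adds cond_2, notify_public_health.
Round 4: (3) [notify_public_health, observe_4h, followup_48h => admit]. Adds admit.
admit first appears in round 4.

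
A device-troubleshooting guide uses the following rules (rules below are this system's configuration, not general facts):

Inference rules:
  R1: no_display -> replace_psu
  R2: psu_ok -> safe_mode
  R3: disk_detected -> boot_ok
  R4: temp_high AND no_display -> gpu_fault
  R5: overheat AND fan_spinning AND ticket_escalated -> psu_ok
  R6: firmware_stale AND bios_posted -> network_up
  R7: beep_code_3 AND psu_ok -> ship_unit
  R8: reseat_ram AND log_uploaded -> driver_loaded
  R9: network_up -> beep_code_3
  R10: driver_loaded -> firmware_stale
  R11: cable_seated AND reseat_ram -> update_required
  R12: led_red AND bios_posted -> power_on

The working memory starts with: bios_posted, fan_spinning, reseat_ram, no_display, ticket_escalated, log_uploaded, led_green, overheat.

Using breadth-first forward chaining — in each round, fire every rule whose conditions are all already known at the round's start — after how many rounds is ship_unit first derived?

5

Round 1 fires R1, R5, R8, giving replace_psu, psu_ok, driver_loaded.
Round 2 fires R2, R10, giving safe_mode, firmware_stale.
Round 3 fires R6, giving network_up.
Round 4 fires R9, giving beep_code_3.
Round 5 fires R7, giving ship_unit.
ship_unit first appears in round 5.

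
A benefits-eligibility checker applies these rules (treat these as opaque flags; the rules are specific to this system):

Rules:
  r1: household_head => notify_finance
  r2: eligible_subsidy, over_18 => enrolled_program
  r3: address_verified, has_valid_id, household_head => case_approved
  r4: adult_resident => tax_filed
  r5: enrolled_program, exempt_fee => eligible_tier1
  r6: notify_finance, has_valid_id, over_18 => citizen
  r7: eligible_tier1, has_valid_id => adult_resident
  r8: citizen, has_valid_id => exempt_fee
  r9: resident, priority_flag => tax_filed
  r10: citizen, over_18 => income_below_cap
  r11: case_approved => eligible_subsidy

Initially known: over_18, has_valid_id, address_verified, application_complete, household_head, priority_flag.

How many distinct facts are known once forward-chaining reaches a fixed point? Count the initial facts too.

16

[1] r1 [household_head => notify_finance]; r3 [address_verified, has_valid_id, household_head => case_approved]. ⇒ new: notify_finance, case_approved.
[2] r6 [notify_finance, has_valid_id, over_18 => citizen]; r11 [case_approved => eligible_subsidy]. ⇒ new: citizen, eligible_subsidy.
[3] r2 [eligible_subsidy, over_18 => enrolled_program]; r8 [citizen, has_valid_id => exempt_fee]; r10 [citizen, over_18 => income_below_cap]. ⇒ new: enrolled_program, exempt_fee, income_below_cap.
[4] r5 [enrolled_program, exempt_fee => eligible_tier1]. ⇒ new: eligible_tier1.
[5] r7 [eligible_tier1, has_valid_id => adult_resident]. ⇒ new: adult_resident.
[6] r4 [adult_resident => tax_filed]. ⇒ new: tax_filed.
Closure: {address_verified, adult_resident, application_complete, case_approved, citizen, eligible_subsidy, eligible_tier1, enrolled_program, exempt_fee, has_valid_id, household_head, income_below_cap, notify_finance, over_18, priority_flag, tax_filed} — 16 facts.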